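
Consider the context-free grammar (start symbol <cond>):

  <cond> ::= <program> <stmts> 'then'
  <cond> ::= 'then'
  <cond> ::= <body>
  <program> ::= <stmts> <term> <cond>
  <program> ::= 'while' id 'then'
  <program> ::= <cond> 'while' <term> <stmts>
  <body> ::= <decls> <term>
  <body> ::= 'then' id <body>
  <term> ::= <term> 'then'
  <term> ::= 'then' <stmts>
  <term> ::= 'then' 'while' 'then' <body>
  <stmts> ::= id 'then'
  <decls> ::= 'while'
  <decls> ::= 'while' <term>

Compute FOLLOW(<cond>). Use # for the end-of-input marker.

{ #, 'while', id }

<cond> is the start symbol, so # ∈ FOLLOW(<cond>).
In <program> ::= <stmts> <term> <cond>: <cond> is at the end, add FOLLOW(<program>) = { id }.
In <program> ::= <cond> 'while' <term> <stmts>: add FIRST('while' <term> <stmts>) = { 'while' }.
Union: FOLLOW(<cond>) = { #, 'while', id }.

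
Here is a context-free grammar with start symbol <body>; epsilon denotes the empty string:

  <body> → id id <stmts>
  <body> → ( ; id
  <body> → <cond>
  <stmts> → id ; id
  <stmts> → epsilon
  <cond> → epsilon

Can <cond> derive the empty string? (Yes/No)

<cond> has an epsilon-production, so <cond> ⇒ epsilon.

Yes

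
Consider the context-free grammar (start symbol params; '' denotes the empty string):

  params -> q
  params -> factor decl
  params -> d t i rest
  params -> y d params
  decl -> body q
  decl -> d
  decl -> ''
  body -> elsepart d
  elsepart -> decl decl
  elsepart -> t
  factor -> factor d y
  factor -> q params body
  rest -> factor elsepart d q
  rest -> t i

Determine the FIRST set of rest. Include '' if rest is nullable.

From rest -> factor elsepart d q: add FIRST(factor) = { q }.
rest -> t i contributes {t}.
Union: FIRST(rest) = { q, t }.

{ q, t }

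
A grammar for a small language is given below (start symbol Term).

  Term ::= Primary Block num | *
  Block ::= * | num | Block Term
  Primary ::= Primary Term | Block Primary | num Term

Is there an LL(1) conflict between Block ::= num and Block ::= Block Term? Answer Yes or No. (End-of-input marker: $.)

FIRST(num) = { num } and FIRST(Block Term) = { *, num }.
Both contain num, so the two alternatives are not disjoint — LL(1) conflict.

Yes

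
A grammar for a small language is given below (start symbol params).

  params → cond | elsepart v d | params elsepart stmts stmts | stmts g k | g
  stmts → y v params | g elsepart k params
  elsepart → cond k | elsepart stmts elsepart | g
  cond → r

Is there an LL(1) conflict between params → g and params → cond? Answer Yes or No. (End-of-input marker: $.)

No

FIRST(g) = { g } and FIRST(cond) = { r }.
The FIRST sets are disjoint and neither alternative is nullable — no conflict.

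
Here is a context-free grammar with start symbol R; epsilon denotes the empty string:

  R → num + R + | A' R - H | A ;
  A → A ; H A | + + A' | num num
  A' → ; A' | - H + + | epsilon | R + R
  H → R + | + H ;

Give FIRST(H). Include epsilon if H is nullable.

{ +, -, ;, num }

From H → R +: add FIRST(R) = { +, -, ;, num }.
H → + H ; contributes {+}.
Union: FIRST(H) = { +, -, ;, num }.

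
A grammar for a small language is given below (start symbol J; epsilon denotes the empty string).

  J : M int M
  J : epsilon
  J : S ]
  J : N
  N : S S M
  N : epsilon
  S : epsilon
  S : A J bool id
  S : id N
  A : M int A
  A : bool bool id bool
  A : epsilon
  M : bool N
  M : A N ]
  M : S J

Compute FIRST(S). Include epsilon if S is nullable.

{ ], bool, id, int, epsilon }

S : epsilon contributes epsilon.
From S : A J bool id: A, J nullable, take FIRST(A) ∪ FIRST(J) ∪ {bool} = { ], bool, id, int }.
S : id N contributes {id}.
Union: FIRST(S) = { ], bool, id, int, epsilon }.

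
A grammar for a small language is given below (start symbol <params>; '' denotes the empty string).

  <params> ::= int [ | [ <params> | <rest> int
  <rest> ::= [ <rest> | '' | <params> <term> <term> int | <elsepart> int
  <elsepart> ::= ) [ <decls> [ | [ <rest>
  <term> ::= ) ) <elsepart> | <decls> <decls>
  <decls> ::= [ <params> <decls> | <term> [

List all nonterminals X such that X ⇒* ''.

Directly nullable (have an ''-production): <rest>.
No other nonterminal has a production whose RHS symbols are all nullable.

{ <rest> }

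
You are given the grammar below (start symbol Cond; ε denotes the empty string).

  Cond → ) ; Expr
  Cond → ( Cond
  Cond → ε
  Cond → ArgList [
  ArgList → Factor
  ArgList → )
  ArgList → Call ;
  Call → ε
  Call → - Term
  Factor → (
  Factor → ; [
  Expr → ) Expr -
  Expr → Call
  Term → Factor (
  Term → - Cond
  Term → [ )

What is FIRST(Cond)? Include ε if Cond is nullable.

Cond → ) ; Expr contributes {)}.
Cond → ( Cond contributes {(}.
Cond → ε contributes ε.
From Cond → ArgList [: add FIRST(ArgList) = { (, ), -, ; }.
Union: FIRST(Cond) = { (, ), -, ;, ε }.

{ (, ), -, ;, ε }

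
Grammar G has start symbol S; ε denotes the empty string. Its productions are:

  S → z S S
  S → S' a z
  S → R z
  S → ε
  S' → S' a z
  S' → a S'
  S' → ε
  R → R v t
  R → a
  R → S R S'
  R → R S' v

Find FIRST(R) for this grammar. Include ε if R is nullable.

{ a, z }

From R → R v t: add FIRST(R) = { a, z }.
R → a contributes {a}.
From R → S R S': S nullable, take FIRST(S) ∪ FIRST(R) = { a, z }.
From R → R S' v: add FIRST(R) = { a, z }.
Union: FIRST(R) = { a, z }.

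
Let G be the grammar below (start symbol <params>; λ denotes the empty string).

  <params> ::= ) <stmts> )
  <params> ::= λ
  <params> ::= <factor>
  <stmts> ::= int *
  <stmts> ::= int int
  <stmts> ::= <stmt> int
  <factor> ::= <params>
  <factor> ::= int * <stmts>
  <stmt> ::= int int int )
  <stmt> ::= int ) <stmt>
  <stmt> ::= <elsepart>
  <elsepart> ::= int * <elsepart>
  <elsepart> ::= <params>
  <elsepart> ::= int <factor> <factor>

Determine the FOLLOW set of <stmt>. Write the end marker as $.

{ int }

In <stmts> ::= <stmt> int: add FIRST(int) = { int }.
In <stmt> ::= int ) <stmt>: <stmt> is at the end, add FOLLOW(<stmt>) = { int }.
Union: FOLLOW(<stmt>) = { int }.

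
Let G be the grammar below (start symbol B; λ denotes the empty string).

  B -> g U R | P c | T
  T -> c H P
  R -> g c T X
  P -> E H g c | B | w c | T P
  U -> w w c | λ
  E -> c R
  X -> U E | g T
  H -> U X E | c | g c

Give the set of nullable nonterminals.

{ U }

Directly nullable (have an λ-production): U.
No other nonterminal has a production whose RHS symbols are all nullable.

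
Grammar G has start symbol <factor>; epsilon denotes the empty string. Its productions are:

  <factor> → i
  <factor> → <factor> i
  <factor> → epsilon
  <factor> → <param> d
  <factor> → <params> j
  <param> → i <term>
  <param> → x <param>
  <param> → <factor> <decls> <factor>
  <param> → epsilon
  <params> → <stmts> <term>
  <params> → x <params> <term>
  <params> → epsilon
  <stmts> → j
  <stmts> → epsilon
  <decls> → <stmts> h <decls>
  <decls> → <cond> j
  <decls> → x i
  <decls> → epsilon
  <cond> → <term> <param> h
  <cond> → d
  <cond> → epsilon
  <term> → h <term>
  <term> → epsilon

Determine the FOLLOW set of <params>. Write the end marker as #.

In <factor> → <params> j: add FIRST(j) = { j }.
In <params> → x <params> <term>: add FIRST(<term>)\{epsilon} = { h }.
  Since <term> is nullable, also add FOLLOW(<params>) = { h, j }.
Union: FOLLOW(<params>) = { h, j }.

{ h, j }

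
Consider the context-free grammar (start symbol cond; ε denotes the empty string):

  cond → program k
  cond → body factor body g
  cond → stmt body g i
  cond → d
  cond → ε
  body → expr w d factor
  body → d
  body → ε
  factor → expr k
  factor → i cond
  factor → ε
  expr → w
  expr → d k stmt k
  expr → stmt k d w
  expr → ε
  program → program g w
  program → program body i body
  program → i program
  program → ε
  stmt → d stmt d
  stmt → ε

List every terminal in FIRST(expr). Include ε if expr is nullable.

expr → w contributes {w}.
expr → d k stmt k contributes {d}.
From expr → stmt k d w: stmt nullable, take FIRST(stmt) ∪ {k} = { d, k }.
expr → ε contributes ε.
Union: FIRST(expr) = { d, k, w, ε }.

{ d, k, w, ε }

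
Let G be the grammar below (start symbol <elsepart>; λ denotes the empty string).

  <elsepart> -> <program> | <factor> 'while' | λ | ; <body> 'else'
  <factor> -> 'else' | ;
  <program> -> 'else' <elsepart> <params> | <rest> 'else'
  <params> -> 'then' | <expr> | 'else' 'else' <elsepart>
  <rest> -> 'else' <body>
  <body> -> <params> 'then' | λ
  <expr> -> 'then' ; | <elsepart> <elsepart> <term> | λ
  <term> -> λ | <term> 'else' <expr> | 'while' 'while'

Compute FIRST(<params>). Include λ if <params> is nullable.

<params> -> 'then' contributes {'then'}.
From <params> -> <expr>: add FIRST(<expr>) = { 'else', 'then', 'while', ;, λ } (including λ since <expr> is nullable).
<params> -> 'else' 'else' <elsepart> contributes {'else'}.
Union: FIRST(<params>) = { 'else', 'then', 'while', ;, λ }.

{ 'else', 'then', 'while', ;, λ }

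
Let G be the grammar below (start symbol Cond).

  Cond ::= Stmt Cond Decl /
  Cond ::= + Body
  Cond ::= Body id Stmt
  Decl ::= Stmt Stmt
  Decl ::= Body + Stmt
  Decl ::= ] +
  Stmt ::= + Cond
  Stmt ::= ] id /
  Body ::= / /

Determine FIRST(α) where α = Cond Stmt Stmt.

{ +, /, ] }

Add FIRST(Cond) = { +, /, ] }; Cond is not nullable, stop.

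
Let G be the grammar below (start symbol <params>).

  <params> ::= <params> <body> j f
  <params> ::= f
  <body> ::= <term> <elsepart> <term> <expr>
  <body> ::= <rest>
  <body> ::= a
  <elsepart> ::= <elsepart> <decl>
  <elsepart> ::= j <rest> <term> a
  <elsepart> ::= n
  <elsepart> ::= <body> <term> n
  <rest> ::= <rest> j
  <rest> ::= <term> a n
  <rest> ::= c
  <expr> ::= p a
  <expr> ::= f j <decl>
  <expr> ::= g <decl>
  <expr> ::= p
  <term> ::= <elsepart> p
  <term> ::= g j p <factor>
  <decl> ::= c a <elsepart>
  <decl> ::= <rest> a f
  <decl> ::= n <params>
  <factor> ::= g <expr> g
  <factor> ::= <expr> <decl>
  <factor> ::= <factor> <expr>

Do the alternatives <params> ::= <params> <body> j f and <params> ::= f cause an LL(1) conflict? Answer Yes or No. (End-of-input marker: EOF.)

Yes

FIRST(<params> <body> j f) = { f } and FIRST(f) = { f }.
Both contain f, so the two alternatives are not disjoint — LL(1) conflict.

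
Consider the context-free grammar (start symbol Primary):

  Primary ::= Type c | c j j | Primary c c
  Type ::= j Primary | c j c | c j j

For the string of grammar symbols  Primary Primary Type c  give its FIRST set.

Add FIRST(Primary) = { c, j }; Primary is not nullable, stop.

{ c, j }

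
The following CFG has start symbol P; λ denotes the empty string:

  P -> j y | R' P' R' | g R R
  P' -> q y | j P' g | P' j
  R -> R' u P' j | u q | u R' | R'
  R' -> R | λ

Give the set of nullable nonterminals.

Directly nullable (have an λ-production): R'.
R -> R' with every symbol nullable, so R is nullable.
No other nonterminal has a production whose RHS symbols are all nullable.

{ R, R' }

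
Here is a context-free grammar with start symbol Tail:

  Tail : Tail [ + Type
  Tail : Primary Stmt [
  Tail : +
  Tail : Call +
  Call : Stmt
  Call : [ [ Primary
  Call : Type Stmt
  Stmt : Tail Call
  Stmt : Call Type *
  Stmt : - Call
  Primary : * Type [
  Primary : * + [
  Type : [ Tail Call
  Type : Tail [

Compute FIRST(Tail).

From Tail : Tail [ + Type: add FIRST(Tail) = { *, +, -, [ }.
From Tail : Primary Stmt [: add FIRST(Primary) = { * }.
Tail : + contributes {+}.
From Tail : Call +: add FIRST(Call) = { *, +, -, [ }.
Union: FIRST(Tail) = { *, +, -, [ }.

{ *, +, -, [ }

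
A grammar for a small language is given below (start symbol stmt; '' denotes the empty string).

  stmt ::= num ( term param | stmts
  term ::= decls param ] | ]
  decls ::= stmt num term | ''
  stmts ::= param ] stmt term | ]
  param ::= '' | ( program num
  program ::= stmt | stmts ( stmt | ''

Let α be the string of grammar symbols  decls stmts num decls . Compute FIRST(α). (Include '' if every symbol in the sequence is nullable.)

Add FIRST(decls)\{''} = { (, ], num }; decls is nullable, continue.
Add FIRST(stmts) = { (, ] }; stmts is not nullable, stop.

{ (, ], num }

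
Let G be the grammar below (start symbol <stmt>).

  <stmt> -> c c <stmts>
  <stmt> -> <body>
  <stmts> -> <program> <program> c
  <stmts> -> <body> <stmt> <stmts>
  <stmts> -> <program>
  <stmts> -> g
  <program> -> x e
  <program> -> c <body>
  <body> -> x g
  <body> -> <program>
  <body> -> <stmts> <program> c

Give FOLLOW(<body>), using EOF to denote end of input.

{ EOF, c, g, x }

In <stmt> -> <body>: <body> is at the end, add FOLLOW(<stmt>) = { EOF, c, g, x }.
In <stmts> -> <body> <stmt> <stmts>: add FIRST(<stmt> <stmts>) = { c, g, x }.
In <program> -> c <body>: <body> is at the end, add FOLLOW(<program>) = { EOF, c, g, x }.
Union: FOLLOW(<body>) = { EOF, c, g, x }.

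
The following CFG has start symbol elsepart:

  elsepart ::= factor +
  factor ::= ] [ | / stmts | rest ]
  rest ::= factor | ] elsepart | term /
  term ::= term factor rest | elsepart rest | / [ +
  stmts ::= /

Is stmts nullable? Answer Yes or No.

No nonterminal in this grammar is nullable.
No production of stmts has an RHS whose symbols are all nullable, so stmts is not nullable.

No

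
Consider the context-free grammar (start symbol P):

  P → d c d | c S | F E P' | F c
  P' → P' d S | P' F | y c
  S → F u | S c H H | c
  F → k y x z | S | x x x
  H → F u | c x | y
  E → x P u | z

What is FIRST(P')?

From P' → P' d S: add FIRST(P') = { y }.
From P' → P' F: add FIRST(P') = { y }.
P' → y c contributes {y}.
Union: FIRST(P') = { y }.

{ y }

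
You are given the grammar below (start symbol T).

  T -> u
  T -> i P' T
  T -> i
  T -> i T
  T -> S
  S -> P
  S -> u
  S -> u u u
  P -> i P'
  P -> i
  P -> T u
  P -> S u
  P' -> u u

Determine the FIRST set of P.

P -> i P' contributes {i}.
P -> i contributes {i}.
From P -> T u: add FIRST(T) = { i, u }.
From P -> S u: add FIRST(S) = { i, u }.
Union: FIRST(P) = { i, u }.

{ i, u }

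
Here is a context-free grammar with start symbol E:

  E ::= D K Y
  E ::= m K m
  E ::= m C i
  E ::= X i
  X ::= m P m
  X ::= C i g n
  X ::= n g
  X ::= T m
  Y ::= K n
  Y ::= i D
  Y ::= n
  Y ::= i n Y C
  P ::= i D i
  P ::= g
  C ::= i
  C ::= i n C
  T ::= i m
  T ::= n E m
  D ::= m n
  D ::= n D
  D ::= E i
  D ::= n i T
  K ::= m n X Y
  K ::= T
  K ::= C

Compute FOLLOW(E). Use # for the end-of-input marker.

E is the start symbol, so # ∈ FOLLOW(E).
In T ::= n E m: add FIRST(m) = { m }.
In D ::= E i: add FIRST(i) = { i }.
Union: FOLLOW(E) = { #, i, m }.

{ #, i, m }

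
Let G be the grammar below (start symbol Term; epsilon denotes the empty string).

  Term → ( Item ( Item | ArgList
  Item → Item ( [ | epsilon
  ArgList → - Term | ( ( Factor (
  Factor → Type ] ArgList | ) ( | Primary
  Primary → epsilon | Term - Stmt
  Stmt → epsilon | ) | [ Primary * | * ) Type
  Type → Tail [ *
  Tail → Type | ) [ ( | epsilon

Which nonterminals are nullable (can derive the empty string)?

Directly nullable (have an epsilon-production): Item, Primary, Stmt, Tail.
Factor → Primary with every symbol nullable, so Factor is nullable.
No other nonterminal has a production whose RHS symbols are all nullable.

{ Factor, Item, Primary, Stmt, Tail }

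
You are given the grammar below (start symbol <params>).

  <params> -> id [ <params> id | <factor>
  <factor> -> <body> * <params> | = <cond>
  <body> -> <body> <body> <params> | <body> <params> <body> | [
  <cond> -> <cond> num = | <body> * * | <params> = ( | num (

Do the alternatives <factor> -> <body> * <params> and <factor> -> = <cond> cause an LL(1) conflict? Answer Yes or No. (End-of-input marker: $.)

FIRST(<body> * <params>) = { [ } and FIRST(= <cond>) = { = }.
The FIRST sets are disjoint and neither alternative is nullable — no conflict.

No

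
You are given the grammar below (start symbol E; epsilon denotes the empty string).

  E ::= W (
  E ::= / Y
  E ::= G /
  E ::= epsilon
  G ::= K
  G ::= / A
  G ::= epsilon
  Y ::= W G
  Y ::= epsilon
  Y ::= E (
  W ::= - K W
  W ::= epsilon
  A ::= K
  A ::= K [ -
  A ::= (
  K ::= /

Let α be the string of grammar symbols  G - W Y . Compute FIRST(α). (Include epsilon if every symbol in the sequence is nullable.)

Add FIRST(G)\{epsilon} = { / }; G is nullable, continue.
- is a terminal; add {-} and stop.

{ -, / }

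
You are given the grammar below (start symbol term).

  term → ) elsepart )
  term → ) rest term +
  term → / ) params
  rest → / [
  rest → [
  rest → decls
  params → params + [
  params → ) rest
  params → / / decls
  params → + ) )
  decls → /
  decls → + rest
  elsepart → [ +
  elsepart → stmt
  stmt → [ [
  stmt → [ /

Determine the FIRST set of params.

{ ), +, / }

From params → params + [: add FIRST(params) = { ), +, / }.
params → ) rest contributes {)}.
params → / / decls contributes {/}.
params → + ) ) contributes {+}.
Union: FIRST(params) = { ), +, / }.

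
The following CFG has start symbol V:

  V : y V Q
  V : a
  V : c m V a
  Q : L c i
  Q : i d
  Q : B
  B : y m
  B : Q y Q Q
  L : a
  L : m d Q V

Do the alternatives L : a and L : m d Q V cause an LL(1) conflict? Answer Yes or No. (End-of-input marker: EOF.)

FIRST(a) = { a } and FIRST(m d Q V) = { m }.
The FIRST sets are disjoint and neither alternative is nullable — no conflict.

No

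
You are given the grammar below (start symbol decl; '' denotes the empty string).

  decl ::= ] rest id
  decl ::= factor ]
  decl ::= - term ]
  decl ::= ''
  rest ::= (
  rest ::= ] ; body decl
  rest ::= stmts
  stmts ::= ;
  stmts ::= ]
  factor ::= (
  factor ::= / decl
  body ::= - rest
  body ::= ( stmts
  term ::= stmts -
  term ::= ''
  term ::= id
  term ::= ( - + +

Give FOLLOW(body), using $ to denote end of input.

In rest ::= ] ; body decl: add FIRST(decl)\{''} = { (, -, /, ] }.
  Since decl is nullable, also add FOLLOW(rest) = { (, -, /, ], id }.
Union: FOLLOW(body) = { (, -, /, ], id }.

{ (, -, /, ], id }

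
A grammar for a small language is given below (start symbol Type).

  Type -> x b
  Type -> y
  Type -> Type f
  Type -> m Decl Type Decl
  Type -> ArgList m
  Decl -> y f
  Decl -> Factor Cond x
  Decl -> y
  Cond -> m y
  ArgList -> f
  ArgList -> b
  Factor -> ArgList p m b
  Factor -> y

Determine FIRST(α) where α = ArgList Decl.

{ b, f }

Add FIRST(ArgList) = { b, f }; ArgList is not nullable, stop.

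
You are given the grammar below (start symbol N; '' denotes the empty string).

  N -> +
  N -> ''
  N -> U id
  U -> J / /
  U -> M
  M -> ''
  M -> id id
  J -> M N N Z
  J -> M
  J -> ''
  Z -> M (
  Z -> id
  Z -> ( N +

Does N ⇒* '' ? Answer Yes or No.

N has an ''-production, so N ⇒ ''.

Yes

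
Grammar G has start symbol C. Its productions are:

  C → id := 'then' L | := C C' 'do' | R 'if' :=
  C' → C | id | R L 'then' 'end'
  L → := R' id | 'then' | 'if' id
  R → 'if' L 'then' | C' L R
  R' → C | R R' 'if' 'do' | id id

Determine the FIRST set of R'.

{ 'if', :=, id }

From R' → C: add FIRST(C) = { 'if', :=, id }.
From R' → R R' 'if' 'do': add FIRST(R) = { 'if', :=, id }.
R' → id id contributes {id}.
Union: FIRST(R') = { 'if', :=, id }.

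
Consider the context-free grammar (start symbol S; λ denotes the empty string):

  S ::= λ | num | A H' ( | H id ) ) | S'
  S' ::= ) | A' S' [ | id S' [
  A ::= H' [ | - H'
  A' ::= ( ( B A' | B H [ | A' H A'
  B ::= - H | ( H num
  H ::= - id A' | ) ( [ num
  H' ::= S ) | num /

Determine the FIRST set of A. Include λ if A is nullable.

{ (, ), -, id, num }

From A ::= H' [: add FIRST(H') = { (, ), -, id, num }.
A ::= - H' contributes {-}.
Union: FIRST(A) = { (, ), -, id, num }.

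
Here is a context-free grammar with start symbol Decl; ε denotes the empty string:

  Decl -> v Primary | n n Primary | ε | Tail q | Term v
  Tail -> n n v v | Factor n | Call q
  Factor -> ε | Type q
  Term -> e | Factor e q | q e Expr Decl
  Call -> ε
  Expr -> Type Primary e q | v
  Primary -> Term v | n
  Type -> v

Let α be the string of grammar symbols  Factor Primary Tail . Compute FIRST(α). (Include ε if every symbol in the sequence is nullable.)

Add FIRST(Factor)\{ε} = { v }; Factor is nullable, continue.
Add FIRST(Primary) = { e, n, q, v }; Primary is not nullable, stop.

{ e, n, q, v }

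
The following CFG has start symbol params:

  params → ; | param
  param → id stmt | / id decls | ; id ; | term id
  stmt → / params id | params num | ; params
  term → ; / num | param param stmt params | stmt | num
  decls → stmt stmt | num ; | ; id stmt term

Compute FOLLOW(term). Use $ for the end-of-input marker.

In param → term id: add FIRST(id) = { id }.
In decls → ; id stmt term: term is at the end, add FOLLOW(decls) = { $, /, ;, id, num }.
Union: FOLLOW(term) = { $, /, ;, id, num }.

{ $, /, ;, id, num }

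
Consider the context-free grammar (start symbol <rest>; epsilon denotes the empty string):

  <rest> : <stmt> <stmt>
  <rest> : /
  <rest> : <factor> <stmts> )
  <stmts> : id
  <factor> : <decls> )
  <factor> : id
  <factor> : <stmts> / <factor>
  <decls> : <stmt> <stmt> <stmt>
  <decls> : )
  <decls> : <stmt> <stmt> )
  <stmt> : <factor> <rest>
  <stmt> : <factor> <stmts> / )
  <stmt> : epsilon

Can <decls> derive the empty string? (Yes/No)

<decls> : <stmt> <stmt> <stmt> and each of <stmt>, <stmt>, <stmt> is nullable, so <decls> ⇒* epsilon.

Yes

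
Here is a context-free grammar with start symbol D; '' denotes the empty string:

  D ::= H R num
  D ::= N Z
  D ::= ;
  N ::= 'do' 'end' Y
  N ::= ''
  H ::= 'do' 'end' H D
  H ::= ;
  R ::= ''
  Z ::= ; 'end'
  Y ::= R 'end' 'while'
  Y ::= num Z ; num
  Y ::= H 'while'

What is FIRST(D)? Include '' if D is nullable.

{ 'do', ; }

From D ::= H R num: add FIRST(H) = { 'do', ; }.
From D ::= N Z: N nullable, take FIRST(N) ∪ FIRST(Z) = { 'do', ; }.
D ::= ; contributes {;}.
Union: FIRST(D) = { 'do', ; }.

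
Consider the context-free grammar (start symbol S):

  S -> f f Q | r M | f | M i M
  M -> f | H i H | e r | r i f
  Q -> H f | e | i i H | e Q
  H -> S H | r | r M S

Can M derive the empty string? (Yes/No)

No nonterminal in this grammar is nullable.
No production of M has an RHS whose symbols are all nullable, so M is not nullable.

No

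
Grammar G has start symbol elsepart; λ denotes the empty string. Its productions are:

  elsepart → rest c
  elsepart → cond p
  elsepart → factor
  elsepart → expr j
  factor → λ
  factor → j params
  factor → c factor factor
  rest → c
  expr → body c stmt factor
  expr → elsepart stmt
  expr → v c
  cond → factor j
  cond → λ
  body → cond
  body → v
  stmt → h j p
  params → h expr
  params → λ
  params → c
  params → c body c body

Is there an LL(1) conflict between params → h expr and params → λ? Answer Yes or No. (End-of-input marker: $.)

FIRST(h expr) = { h } and FIRST(λ) = { λ }.
The second alternative is nullable and FOLLOW(params) = { $, c, h, j } shares h with FIRST of the first — conflict.

Yes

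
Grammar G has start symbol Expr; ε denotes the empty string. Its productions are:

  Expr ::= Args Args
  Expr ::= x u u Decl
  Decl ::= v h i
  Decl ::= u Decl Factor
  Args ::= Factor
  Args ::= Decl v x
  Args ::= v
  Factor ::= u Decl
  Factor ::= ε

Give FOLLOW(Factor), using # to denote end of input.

In Decl ::= u Decl Factor: Factor is at the end, add FOLLOW(Decl) = { #, u, v }.
In Args ::= Factor: Factor is at the end, add FOLLOW(Args) = { #, u, v }.
Union: FOLLOW(Factor) = { #, u, v }.

{ #, u, v }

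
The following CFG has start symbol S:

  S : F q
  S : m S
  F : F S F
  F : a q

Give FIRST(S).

From S : F q: add FIRST(F) = { a }.
S : m S contributes {m}.
Union: FIRST(S) = { a, m }.

{ a, m }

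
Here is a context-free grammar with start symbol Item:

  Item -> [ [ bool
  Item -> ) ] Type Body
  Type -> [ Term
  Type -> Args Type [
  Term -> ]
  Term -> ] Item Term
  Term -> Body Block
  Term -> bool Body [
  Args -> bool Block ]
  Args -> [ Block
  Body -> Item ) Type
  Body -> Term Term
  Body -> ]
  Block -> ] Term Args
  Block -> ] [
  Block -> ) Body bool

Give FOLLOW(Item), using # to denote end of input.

Item is the start symbol, so # ∈ FOLLOW(Item).
In Term -> ] Item Term: add FIRST(Term) = { ), [, ], bool }.
In Body -> Item ) Type: add FIRST() Type) = { ) }.
Union: FOLLOW(Item) = { #, ), [, ], bool }.

{ #, ), [, ], bool }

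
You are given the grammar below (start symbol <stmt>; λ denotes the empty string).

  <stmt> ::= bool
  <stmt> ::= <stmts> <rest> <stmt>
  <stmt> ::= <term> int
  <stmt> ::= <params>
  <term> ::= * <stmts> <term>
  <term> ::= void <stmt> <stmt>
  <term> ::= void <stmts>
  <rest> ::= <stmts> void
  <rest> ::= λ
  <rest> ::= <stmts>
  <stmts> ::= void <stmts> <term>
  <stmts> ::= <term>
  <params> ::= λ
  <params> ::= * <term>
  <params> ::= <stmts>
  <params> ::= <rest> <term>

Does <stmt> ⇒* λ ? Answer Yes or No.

<stmt> ::= <params> and each of <params> is nullable, so <stmt> ⇒* λ.

Yes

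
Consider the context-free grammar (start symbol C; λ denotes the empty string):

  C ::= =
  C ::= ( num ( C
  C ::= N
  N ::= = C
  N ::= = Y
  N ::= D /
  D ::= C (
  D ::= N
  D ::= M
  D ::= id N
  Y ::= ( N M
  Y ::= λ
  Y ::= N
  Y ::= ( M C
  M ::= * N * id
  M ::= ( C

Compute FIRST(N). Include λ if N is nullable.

{ (, *, =, id }

N ::= = C contributes {=}.
N ::= = Y contributes {=}.
From N ::= D /: add FIRST(D) = { (, *, =, id }.
Union: FIRST(N) = { (, *, =, id }.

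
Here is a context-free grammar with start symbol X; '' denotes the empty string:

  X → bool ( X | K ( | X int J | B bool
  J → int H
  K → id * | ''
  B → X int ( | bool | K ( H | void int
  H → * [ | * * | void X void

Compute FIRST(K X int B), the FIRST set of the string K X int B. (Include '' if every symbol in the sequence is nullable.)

Add FIRST(K)\{''} = { id }; K is nullable, continue.
Add FIRST(X) = { (, bool, id, void }; X is not nullable, stop.

{ (, bool, id, void }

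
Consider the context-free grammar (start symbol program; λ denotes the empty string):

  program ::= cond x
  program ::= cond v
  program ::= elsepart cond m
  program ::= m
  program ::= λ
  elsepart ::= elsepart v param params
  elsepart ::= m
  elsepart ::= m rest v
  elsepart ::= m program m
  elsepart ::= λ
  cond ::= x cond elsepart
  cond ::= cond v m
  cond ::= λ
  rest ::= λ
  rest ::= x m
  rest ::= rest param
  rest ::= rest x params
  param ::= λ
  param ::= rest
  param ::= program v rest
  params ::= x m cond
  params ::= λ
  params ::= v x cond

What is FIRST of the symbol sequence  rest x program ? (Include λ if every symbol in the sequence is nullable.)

{ m, v, x }

Add FIRST(rest)\{λ} = { m, v, x }; rest is nullable, continue.
x is a terminal; add {x} and stop.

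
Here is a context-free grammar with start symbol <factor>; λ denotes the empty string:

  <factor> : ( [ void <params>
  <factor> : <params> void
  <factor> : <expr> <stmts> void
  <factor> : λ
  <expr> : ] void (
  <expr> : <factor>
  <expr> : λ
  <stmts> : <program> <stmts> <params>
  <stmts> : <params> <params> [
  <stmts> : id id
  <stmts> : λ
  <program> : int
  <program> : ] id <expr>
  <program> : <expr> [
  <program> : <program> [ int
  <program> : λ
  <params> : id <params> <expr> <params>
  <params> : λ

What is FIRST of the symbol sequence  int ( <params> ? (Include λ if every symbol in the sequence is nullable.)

int is a terminal; add {int} and stop.

{ int }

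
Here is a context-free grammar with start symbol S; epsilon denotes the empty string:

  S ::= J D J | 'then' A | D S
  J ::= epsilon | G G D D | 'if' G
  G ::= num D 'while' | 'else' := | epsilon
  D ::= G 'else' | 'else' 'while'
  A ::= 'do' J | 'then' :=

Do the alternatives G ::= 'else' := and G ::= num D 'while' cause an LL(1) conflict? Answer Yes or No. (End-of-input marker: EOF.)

No

FIRST('else' :=) = { 'else' } and FIRST(num D 'while') = { num }.
The FIRST sets are disjoint and neither alternative is nullable — no conflict.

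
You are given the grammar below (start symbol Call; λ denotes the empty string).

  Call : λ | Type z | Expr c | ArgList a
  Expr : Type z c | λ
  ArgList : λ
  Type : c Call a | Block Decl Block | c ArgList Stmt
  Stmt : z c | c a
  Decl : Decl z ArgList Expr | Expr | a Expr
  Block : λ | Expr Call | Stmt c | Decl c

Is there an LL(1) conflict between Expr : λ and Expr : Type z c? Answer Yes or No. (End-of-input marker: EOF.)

Yes

FIRST(λ) = { λ } and FIRST(Type z c) = { a, c, z }.
The first alternative is nullable and FOLLOW(Expr) = { a, c, z } shares a with FIRST of the second — conflict.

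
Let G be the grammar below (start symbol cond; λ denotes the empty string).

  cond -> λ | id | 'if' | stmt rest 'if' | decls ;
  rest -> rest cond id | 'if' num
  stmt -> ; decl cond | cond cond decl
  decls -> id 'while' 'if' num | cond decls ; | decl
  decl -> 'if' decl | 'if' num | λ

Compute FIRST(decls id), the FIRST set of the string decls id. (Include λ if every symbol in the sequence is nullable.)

{ 'if', ;, id }

Add FIRST(decls)\{λ} = { 'if', ;, id }; decls is nullable, continue.
id is a terminal; add {id} and stop.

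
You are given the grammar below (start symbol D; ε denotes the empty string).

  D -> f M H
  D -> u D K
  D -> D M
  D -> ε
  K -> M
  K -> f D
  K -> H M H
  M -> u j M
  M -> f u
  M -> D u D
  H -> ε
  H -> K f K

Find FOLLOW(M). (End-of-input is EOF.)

{ EOF, f, u }

In D -> f M H: add FIRST(H)\{ε} = { f, u }.
  Since H is nullable, also add FOLLOW(D) = { EOF, f, u }.
In D -> D M: M is at the end, add FOLLOW(D) = { EOF, f, u }.
In K -> M: M is at the end, add FOLLOW(K) = { EOF, f, u }.
In K -> H M H: add FIRST(H)\{ε} = { f, u }.
  Since H is nullable, also add FOLLOW(K) = { EOF, f, u }.
In M -> u j M: M is at the end, add FOLLOW(M) = { EOF, f, u }.
Union: FOLLOW(M) = { EOF, f, u }.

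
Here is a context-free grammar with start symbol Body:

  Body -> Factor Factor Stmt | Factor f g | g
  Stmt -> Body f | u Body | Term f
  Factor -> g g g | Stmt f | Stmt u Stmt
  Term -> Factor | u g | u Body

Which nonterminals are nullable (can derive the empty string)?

No nonterminal has an empty production or an RHS whose symbols are all nullable.

{ } (none)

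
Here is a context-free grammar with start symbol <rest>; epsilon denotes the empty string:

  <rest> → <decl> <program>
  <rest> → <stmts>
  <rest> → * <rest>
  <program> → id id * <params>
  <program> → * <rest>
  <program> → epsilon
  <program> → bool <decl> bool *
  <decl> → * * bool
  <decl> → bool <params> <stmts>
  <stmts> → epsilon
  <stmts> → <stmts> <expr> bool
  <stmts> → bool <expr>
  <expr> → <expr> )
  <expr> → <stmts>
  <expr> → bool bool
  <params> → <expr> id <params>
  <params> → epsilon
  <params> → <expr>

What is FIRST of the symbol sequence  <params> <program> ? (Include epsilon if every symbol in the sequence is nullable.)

{ ), *, bool, id, epsilon }

Add FIRST(<params>)\{epsilon} = { ), bool, id }; <params> is nullable, continue.
Add FIRST(<program>)\{epsilon} = { *, bool, id }; <program> is nullable, continue.
Every symbol is nullable, so include epsilon.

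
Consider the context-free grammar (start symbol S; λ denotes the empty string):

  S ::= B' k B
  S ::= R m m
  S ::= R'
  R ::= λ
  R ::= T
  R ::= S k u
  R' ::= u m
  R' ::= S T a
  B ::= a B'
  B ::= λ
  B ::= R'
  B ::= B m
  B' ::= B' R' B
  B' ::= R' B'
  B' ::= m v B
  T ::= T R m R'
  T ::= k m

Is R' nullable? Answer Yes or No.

Nullable nonterminals: B, R.
No production of R' has an RHS whose symbols are all nullable, so R' is not nullable.

No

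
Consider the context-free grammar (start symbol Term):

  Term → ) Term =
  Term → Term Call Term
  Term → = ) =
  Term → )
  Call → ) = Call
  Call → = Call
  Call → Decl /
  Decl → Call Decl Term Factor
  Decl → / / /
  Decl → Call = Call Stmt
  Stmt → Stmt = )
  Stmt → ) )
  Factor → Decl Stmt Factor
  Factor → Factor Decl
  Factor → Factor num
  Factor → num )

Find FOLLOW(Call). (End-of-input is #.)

In Term → Term Call Term: add FIRST(Term) = { ), = }.
In Call → ) = Call: Call is at the end, add FOLLOW(Call) = { ), /, = }.
In Call → = Call: Call is at the end, add FOLLOW(Call) = { ), /, = }.
In Decl → Call Decl Term Factor: add FIRST(Decl Term Factor) = { ), /, = }.
In Decl → Call = Call Stmt: add FIRST(= Call Stmt) = { = }.
In Decl → Call = Call Stmt: add FIRST(Stmt) = { ) }.
Union: FOLLOW(Call) = { ), /, = }.

{ ), /, = }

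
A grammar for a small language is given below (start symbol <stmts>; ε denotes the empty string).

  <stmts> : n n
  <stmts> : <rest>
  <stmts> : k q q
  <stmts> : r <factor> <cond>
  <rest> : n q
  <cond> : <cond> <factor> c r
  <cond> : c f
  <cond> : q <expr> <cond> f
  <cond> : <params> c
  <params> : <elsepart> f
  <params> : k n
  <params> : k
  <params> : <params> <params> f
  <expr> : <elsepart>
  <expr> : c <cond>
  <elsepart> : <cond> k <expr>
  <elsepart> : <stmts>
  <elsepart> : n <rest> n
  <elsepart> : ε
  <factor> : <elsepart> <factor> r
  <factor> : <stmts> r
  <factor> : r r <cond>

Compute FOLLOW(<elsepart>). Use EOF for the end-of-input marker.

In <params> : <elsepart> f: add FIRST(f) = { f }.
In <expr> : <elsepart>: <elsepart> is at the end, add FOLLOW(<expr>) = { c, f, k, n, q, r }.
In <factor> : <elsepart> <factor> r: add FIRST(<factor> r) = { c, f, k, n, q, r }.
Union: FOLLOW(<elsepart>) = { c, f, k, n, q, r }.

{ c, f, k, n, q, r }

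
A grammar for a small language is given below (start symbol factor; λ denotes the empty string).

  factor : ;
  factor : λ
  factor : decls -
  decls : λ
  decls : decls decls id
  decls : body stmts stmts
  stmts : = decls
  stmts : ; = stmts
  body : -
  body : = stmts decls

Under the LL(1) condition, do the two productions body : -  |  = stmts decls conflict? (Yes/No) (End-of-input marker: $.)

No

FIRST(-) = { - } and FIRST(= stmts decls) = { = }.
The FIRST sets are disjoint and neither alternative is nullable — no conflict.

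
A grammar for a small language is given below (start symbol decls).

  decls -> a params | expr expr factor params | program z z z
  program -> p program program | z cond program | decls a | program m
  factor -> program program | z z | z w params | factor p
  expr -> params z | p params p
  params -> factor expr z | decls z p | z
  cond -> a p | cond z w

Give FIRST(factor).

From factor -> program program: add FIRST(program) = { a, p, z }.
factor -> z z contributes {z}.
factor -> z w params contributes {z}.
From factor -> factor p: add FIRST(factor) = { a, p, z }.
Union: FIRST(factor) = { a, p, z }.

{ a, p, z }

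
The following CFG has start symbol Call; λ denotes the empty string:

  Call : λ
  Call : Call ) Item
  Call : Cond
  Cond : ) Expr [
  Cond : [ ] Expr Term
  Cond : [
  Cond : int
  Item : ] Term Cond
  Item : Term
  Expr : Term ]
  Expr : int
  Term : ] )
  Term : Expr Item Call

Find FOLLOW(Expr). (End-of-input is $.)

In Cond : ) Expr [: add FIRST([) = { [ }.
In Cond : [ ] Expr Term: add FIRST(Term) = { ], int }.
In Term : Expr Item Call: add FIRST(Item Call) = { ], int }.
Union: FOLLOW(Expr) = { [, ], int }.

{ [, ], int }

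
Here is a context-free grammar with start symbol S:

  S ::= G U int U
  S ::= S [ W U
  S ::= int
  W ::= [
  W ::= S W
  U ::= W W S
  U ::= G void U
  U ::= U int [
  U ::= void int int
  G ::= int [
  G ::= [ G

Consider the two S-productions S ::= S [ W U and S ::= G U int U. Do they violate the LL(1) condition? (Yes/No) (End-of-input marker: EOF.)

Yes

FIRST(S [ W U) = { [, int } and FIRST(G U int U) = { [, int }.
Both contain [, so the two alternatives are not disjoint — LL(1) conflict.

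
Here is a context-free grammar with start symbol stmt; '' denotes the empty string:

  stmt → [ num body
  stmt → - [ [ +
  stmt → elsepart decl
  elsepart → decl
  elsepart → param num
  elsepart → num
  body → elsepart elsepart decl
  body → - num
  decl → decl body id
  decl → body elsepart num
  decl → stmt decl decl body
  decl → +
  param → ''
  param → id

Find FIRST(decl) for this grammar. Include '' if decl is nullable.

From decl → decl body id: add FIRST(decl) = { +, -, [, id, num }.
From decl → body elsepart num: add FIRST(body) = { +, -, [, id, num }.
From decl → stmt decl decl body: add FIRST(stmt) = { +, -, [, id, num }.
decl → + contributes {+}.
Union: FIRST(decl) = { +, -, [, id, num }.

{ +, -, [, id, num }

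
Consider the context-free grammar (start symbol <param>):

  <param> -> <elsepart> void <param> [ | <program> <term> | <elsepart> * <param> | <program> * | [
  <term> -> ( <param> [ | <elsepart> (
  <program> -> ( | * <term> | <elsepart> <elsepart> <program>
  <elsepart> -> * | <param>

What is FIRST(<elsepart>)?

{ (, *, [ }

<elsepart> -> * contributes {*}.
From <elsepart> -> <param>: add FIRST(<param>) = { (, *, [ }.
Union: FIRST(<elsepart>) = { (, *, [ }.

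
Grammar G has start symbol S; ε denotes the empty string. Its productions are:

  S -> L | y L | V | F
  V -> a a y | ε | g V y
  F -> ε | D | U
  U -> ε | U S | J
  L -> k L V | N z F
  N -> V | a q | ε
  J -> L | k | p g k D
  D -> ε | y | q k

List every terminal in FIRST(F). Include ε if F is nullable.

F -> ε contributes ε.
From F -> D: add FIRST(D) = { q, y, ε } (including ε since D is nullable).
From F -> U: add FIRST(U) = { a, g, k, p, q, y, z, ε } (including ε since U is nullable).
Union: FIRST(F) = { a, g, k, p, q, y, z, ε }.

{ a, g, k, p, q, y, z, ε }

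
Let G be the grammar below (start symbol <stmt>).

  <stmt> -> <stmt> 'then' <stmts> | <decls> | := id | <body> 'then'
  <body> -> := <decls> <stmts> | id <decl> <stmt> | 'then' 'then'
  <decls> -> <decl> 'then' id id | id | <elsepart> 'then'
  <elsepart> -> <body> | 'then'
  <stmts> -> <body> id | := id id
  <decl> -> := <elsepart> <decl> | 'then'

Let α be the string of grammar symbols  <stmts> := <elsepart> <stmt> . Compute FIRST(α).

Add FIRST(<stmts>) = { 'then', :=, id }; <stmts> is not nullable, stop.

{ 'then', :=, id }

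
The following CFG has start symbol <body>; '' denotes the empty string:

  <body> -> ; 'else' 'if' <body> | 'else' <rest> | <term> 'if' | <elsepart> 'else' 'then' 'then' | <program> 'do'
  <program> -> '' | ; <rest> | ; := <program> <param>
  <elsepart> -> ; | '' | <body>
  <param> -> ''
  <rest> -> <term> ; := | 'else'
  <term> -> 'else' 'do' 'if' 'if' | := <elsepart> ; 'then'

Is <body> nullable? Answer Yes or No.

No

Nullable nonterminals: <elsepart>, <param>, <program>.
No production of <body> has an RHS whose symbols are all nullable, so <body> is not nullable.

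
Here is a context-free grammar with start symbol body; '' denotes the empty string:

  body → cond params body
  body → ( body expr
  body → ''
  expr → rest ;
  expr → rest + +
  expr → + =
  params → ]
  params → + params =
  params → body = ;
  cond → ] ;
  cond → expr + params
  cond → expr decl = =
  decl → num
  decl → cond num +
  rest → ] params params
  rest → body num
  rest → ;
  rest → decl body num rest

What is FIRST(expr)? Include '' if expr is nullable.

From expr → rest ;: add FIRST(rest) = { (, +, ;, ], num }.
From expr → rest + +: add FIRST(rest) = { (, +, ;, ], num }.
expr → + = contributes {+}.
Union: FIRST(expr) = { (, +, ;, ], num }.

{ (, +, ;, ], num }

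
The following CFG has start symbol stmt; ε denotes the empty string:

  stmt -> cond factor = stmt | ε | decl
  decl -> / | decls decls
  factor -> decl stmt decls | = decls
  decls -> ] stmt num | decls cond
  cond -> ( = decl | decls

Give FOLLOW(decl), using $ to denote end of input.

In stmt -> decl: decl is at the end, add FOLLOW(stmt) = { $, ], num }.
In factor -> decl stmt decls: add FIRST(stmt decls) = { (, /, ] }.
In cond -> ( = decl: decl is at the end, add FOLLOW(cond) = { $, (, /, =, ], num }.
Union: FOLLOW(decl) = { $, (, /, =, ], num }.

{ $, (, /, =, ], num }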